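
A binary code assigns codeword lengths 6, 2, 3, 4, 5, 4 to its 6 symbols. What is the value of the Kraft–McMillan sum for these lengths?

0.546875

With common denominator 2^6 = 64: Σ 2^(−ℓᵢ) = 1/64 + 16/64 + 8/64 + 4/64 + 2/64 + 4/64 = 35/64 = 0.546875.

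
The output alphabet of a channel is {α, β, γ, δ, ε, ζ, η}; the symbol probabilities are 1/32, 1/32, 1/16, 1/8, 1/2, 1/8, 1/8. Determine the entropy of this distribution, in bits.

2.1875 bits

Each probability is a power of 1/2, so log₂(1/p) is an integer.
H = Σ p·log₂(1/p) = 1/32·5 + 1/32·5 + 1/16·4 + 1/8·3 + 1/2·1 + 1/8·3 + 1/8·3 = 2.1875 bits.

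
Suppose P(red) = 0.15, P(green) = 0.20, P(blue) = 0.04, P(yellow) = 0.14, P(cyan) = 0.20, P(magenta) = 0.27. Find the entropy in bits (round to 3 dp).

H = −Σ pᵢ log₂ pᵢ.
−0.15·log₂(0.15) = 0.4105
−0.20·log₂(0.20) = 0.4644
−0.04·log₂(0.04) = 0.1858
−0.14·log₂(0.14) = 0.3971
−0.20·log₂(0.20) = 0.4644
−0.27·log₂(0.27) = 0.5100
Sum ≈ 2.4322 → 2.432 bits.

2.432 bits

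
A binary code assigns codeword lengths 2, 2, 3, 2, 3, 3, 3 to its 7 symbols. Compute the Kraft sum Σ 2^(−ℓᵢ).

With common denominator 2^3 = 8: Σ 2^(−ℓᵢ) = 2/8 + 2/8 + 1/8 + 2/8 + 1/8 + 1/8 + 1/8 = 10/8 = 1.25.

1.25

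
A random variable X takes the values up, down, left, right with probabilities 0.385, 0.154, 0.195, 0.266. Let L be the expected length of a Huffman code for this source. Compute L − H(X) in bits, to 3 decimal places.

Entropy H = −Σ p log₂ p ≈ 1.9139 bits.
Huffman merges: 77/500+39/200→349/1000; 133/500+349/1000→123/200; 77/200+123/200→1. L = 491/250 ≈ 1.9640.
L − H = 1.9640 − 1.9139 = 0.050 bits.

0.050 bits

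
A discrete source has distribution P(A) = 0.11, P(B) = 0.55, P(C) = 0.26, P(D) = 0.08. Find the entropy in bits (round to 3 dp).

1.621 bits

H = −Σ pᵢ log₂ pᵢ.
−0.11·log₂(0.11) = 0.3503
−0.55·log₂(0.55) = 0.4744
−0.26·log₂(0.26) = 0.5053
−0.08·log₂(0.08) = 0.2915
Sum ≈ 1.6215 → 1.621 bits.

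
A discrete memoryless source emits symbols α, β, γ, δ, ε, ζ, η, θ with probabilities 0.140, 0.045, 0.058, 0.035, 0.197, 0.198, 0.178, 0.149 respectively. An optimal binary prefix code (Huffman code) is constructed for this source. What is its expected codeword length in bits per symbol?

2.823 bits/symbol

Repeatedly combine the two least-probable nodes; the expected code length is the sum of the merged weights.
merge 7/200 + 9/200 → 2/25
merge 29/500 + 2/25 → 69/500
merge 69/500 + 7/50 → 139/500
merge 149/1000 + 89/500 → 327/1000
merge 197/1000 + 99/500 → 79/200
merge 139/500 + 327/1000 → 121/200
merge 79/200 + 121/200 → 1
L = 2/25 + 69/500 + 139/500 + 327/1000 + 79/200 + 121/200 + 1 = 2823/1000 = 2.823 bits/symbol.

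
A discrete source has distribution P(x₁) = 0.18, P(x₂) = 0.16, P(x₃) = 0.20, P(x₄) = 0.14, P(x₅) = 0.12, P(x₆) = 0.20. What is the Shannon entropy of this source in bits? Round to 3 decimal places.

2.561 bits

H = −Σ pᵢ log₂ pᵢ.
−0.18·log₂(0.18) = 0.4453
−0.16·log₂(0.16) = 0.4230
−0.20·log₂(0.20) = 0.4644
−0.14·log₂(0.14) = 0.3971
−0.12·log₂(0.12) = 0.3671
−0.20·log₂(0.20) = 0.4644
Sum ≈ 2.5613 → 2.561 bits.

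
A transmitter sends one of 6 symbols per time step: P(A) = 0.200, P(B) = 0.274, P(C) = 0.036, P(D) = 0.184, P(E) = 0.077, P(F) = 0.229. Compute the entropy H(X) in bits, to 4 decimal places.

H = −Σ pᵢ log₂ pᵢ.
−0.200·log₂(0.200) = 0.4644
−0.274·log₂(0.274) = 0.5118
−0.036·log₂(0.036) = 0.1727
−0.184·log₂(0.184) = 0.4494
−0.077·log₂(0.077) = 0.2848
−0.229·log₂(0.229) = 0.4870
Sum ≈ 2.3700 → 2.3700 bits.

2.3700 bits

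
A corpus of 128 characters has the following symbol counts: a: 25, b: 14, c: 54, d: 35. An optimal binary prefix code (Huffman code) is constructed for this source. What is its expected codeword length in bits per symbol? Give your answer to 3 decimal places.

Probabilities are the counts divided by 128.
Repeatedly combine the two least-probable nodes; the expected code length is the sum of the merged weights.
merge 7/64 + 25/128 → 39/128
merge 35/128 + 39/128 → 37/64
merge 27/64 + 37/64 → 1
L = 39/128 + 37/64 + 1 = 241/128 ≈ 1.883 bits/symbol.

1.883 bits/symbol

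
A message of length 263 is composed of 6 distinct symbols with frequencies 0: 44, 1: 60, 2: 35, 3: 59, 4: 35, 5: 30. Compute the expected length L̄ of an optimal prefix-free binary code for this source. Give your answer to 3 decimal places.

2.548 bits/symbol

Probabilities are the counts divided by 263.
Repeatedly combine the two least-probable nodes; the expected code length is the sum of the merged weights.
merge 30/263 + 35/263 → 65/263
merge 35/263 + 44/263 → 79/263
merge 59/263 + 60/263 → 119/263
merge 65/263 + 79/263 → 144/263
merge 119/263 + 144/263 → 1
L = 65/263 + 79/263 + 119/263 + 144/263 + 1 = 670/263 ≈ 2.548 bits/symbol.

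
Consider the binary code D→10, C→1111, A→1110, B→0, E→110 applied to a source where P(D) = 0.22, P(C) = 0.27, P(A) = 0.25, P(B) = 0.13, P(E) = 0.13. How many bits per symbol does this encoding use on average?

L̄ = Σ pᵢ·ℓᵢ = 0.22·2 + 0.27·4 + 0.25·4 + 0.13·1 + 0.13·3 = 3.04 bits/symbol.

3.04 bits/symbol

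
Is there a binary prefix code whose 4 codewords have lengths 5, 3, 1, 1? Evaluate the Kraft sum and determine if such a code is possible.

With common denominator 2^5 = 32: Σ 2^(−ℓᵢ) = 1/32 + 4/32 + 16/32 + 16/32 = 37/32 = 1.15625.
Kraft's inequality requires Σ ≤ 1; here Σ = 1.15625 > 1, so no such prefix code exists.

1.15625; no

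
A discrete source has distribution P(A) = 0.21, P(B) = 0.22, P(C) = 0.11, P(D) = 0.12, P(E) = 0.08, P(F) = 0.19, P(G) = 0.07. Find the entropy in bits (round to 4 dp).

2.6860 bits

H = −Σ pᵢ log₂ pᵢ.
−0.21·log₂(0.21) = 0.4728
−0.22·log₂(0.22) = 0.4806
−0.11·log₂(0.11) = 0.3503
−0.12·log₂(0.12) = 0.3671
−0.08·log₂(0.08) = 0.2915
−0.19·log₂(0.19) = 0.4552
−0.07·log₂(0.07) = 0.2686
Sum ≈ 2.6860 → 2.6860 bits.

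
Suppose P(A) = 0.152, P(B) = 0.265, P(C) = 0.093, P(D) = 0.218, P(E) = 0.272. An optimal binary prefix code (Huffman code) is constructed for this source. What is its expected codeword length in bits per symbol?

2.245 bits/symbol

Repeatedly combine the two least-probable nodes; the expected code length is the sum of the merged weights.
merge 93/1000 + 19/125 → 49/200
merge 109/500 + 49/200 → 463/1000
merge 53/200 + 34/125 → 537/1000
merge 463/1000 + 537/1000 → 1
L = 49/200 + 463/1000 + 537/1000 + 1 = 449/200 = 2.245 bits/symbol.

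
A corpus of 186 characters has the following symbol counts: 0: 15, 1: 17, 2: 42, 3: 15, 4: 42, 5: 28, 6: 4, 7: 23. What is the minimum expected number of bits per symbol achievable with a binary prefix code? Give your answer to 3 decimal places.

Probabilities are the counts divided by 186.
Repeatedly combine the two least-probable nodes; the expected code length is the sum of the merged weights.
merge 2/93 + 5/62 → 19/186
merge 5/62 + 17/186 → 16/93
merge 19/186 + 23/186 → 7/31
merge 14/93 + 16/93 → 10/31
merge 7/31 + 7/31 → 14/31
merge 7/31 + 10/31 → 17/31
merge 14/31 + 17/31 → 1
L = 19/186 + 16/93 + 7/31 + 10/31 + 14/31 + 17/31 + 1 = 175/62 ≈ 2.823 bits/symbol.

2.823 bits/symbol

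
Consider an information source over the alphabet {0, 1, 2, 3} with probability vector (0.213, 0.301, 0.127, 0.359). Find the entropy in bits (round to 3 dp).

1.905 bits

H = −Σ pᵢ log₂ pᵢ.
−0.213·log₂(0.213) = 0.4752
−0.301·log₂(0.301) = 0.5214
−0.127·log₂(0.127) = 0.3781
−0.359·log₂(0.359) = 0.5306
Sum ≈ 1.9053 → 1.905 bits.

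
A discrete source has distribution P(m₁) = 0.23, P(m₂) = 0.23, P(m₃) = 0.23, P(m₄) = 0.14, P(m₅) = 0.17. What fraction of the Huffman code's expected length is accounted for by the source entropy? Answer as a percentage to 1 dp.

99.3%

Entropy H = −Σ p log₂ p ≈ 2.2947 bits.
Huffman merges: 7/50+17/100→31/100; 23/100+23/100→23/50; 23/100+31/100→27/50; 23/50+27/50→1. L = 231/100 ≈ 2.3100.
Efficiency = H/L = 2.2947/2.3100 = 99.3%.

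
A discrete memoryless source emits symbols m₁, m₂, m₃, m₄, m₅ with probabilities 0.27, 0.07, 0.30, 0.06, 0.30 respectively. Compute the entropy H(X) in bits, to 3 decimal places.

H = −Σ pᵢ log₂ pᵢ.
−0.27·log₂(0.27) = 0.5100
−0.07·log₂(0.07) = 0.2686
−0.30·log₂(0.30) = 0.5211
−0.06·log₂(0.06) = 0.2435
−0.30·log₂(0.30) = 0.5211
Sum ≈ 2.0643 → 2.064 bits.

2.064 bits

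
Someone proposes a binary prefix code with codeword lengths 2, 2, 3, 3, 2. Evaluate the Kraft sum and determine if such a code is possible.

1; yes

With common denominator 2^3 = 8: Σ 2^(−ℓᵢ) = 2/8 + 2/8 + 1/8 + 1/8 + 2/8 = 8/8 = 1.
Kraft's inequality requires Σ ≤ 1; here Σ = 1 ≤ 1, so such a prefix code exists.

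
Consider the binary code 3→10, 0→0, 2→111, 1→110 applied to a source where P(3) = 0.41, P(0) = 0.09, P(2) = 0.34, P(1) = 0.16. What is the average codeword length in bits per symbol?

2.41 bits/symbol

L̄ = Σ pᵢ·ℓᵢ = 0.41·2 + 0.09·1 + 0.34·3 + 0.16·3 = 2.41 bits/symbol.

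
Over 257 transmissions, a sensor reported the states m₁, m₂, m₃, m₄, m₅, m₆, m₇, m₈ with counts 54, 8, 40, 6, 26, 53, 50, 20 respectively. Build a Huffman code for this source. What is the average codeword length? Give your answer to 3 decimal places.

2.770 bits/symbol

Probabilities are the counts divided by 257.
Repeatedly combine the two least-probable nodes; the expected code length is the sum of the merged weights.
merge 6/257 + 8/257 → 14/257
merge 14/257 + 20/257 → 34/257
merge 26/257 + 34/257 → 60/257
merge 40/257 + 50/257 → 90/257
merge 53/257 + 54/257 → 107/257
merge 60/257 + 90/257 → 150/257
merge 107/257 + 150/257 → 1
L = 14/257 + 34/257 + 60/257 + 90/257 + 107/257 + 150/257 + 1 = 712/257 ≈ 2.770 bits/symbol.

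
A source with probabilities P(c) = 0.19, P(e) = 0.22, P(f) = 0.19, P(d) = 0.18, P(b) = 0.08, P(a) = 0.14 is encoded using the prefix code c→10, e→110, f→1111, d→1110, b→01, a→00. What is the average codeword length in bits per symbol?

2.96 bits/symbol

L̄ = Σ pᵢ·ℓᵢ = 0.19·2 + 0.22·3 + 0.19·4 + 0.18·4 + 0.08·2 + 0.14·2 = 2.96 bits/symbol.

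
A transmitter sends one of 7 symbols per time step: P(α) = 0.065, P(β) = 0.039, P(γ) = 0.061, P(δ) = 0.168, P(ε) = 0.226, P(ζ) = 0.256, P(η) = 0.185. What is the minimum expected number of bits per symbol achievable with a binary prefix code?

2.598 bits/symbol

Repeatedly combine the two least-probable nodes; the expected code length is the sum of the merged weights.
merge 39/1000 + 61/1000 → 1/10
merge 13/200 + 1/10 → 33/200
merge 33/200 + 21/125 → 333/1000
merge 37/200 + 113/500 → 411/1000
merge 32/125 + 333/1000 → 589/1000
merge 411/1000 + 589/1000 → 1
L = 1/10 + 33/200 + 333/1000 + 411/1000 + 589/1000 + 1 = 1299/500 = 2.598 bits/symbol.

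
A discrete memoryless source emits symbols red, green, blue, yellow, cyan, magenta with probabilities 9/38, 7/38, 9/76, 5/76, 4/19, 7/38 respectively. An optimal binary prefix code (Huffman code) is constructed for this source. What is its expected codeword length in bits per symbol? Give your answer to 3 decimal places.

2.553 bits/symbol

Repeatedly combine the two least-probable nodes; the expected code length is the sum of the merged weights.
merge 5/76 + 9/76 → 7/38
merge 7/38 + 7/38 → 7/19
merge 7/38 + 4/19 → 15/38
merge 9/38 + 7/19 → 23/38
merge 15/38 + 23/38 → 1
L = 7/38 + 7/19 + 15/38 + 23/38 + 1 = 97/38 ≈ 2.553 bits/symbol.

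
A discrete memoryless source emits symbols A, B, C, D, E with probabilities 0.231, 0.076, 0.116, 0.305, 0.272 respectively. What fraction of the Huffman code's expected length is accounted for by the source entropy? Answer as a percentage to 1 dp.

Entropy H = −Σ p log₂ p ≈ 2.1648 bits.
Huffman merges: 19/250+29/250→24/125; 24/125+231/1000→423/1000; 34/125+61/200→577/1000; 423/1000+577/1000→1. L = 274/125 ≈ 2.1920.
Efficiency = H/L = 2.1648/2.1920 = 98.8%.

98.8%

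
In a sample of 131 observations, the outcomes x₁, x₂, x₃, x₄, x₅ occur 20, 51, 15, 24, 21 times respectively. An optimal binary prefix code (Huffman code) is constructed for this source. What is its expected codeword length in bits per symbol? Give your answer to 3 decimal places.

2.221 bits/symbol

Probabilities are the counts divided by 131.
Repeatedly combine the two least-probable nodes; the expected code length is the sum of the merged weights.
merge 15/131 + 20/131 → 35/131
merge 21/131 + 24/131 → 45/131
merge 35/131 + 45/131 → 80/131
merge 51/131 + 80/131 → 1
L = 35/131 + 45/131 + 80/131 + 1 = 291/131 ≈ 2.221 bits/symbol.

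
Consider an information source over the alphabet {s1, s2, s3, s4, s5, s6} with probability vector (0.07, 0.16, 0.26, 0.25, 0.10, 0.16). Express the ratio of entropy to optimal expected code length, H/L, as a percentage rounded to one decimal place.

Entropy H = −Σ p log₂ p ≈ 2.4521 bits.
Huffman merges: 7/100+1/10→17/100; 4/25+4/25→8/25; 17/100+1/4→21/50; 13/50+8/25→29/50; 21/50+29/50→1. L = 249/100 ≈ 2.4900.
Efficiency = H/L = 2.4521/2.4900 = 98.5%.

98.5%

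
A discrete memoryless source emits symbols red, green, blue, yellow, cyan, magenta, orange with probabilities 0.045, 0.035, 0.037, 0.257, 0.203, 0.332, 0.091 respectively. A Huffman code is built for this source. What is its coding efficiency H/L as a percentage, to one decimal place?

98.5%

Entropy H = −Σ p log₂ p ≈ 2.3601 bits.
Huffman merges: 7/200+37/1000→9/125; 9/200+9/125→117/1000; 91/1000+117/1000→26/125; 203/1000+26/125→411/1000; 257/1000+83/250→589/1000; 411/1000+589/1000→1. L = 2397/1000 ≈ 2.3970.
Efficiency = H/L = 2.3601/2.3970 = 98.5%.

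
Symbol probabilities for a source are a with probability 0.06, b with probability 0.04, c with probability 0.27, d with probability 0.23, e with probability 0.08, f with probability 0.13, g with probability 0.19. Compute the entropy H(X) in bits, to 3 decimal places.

2.556 bits

H = −Σ pᵢ log₂ pᵢ.
−0.06·log₂(0.06) = 0.2435
−0.04·log₂(0.04) = 0.1858
−0.27·log₂(0.27) = 0.5100
−0.23·log₂(0.23) = 0.4877
−0.08·log₂(0.08) = 0.2915
−0.13·log₂(0.13) = 0.3826
−0.19·log₂(0.19) = 0.4552
Sum ≈ 2.5564 → 2.556 bits.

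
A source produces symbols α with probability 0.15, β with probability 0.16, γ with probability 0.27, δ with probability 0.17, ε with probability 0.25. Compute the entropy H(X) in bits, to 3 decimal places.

2.278 bits

H = −Σ pᵢ log₂ pᵢ.
−0.15·log₂(0.15) = 0.4105
−0.16·log₂(0.16) = 0.4230
−0.27·log₂(0.27) = 0.5100
−0.17·log₂(0.17) = 0.4346
−0.25·log₂(0.25) = 0.5000
Sum ≈ 2.2782 → 2.278 bits.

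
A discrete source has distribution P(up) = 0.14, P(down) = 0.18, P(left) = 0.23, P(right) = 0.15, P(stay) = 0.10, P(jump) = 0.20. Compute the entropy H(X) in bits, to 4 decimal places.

2.5372 bits

H = −Σ pᵢ log₂ pᵢ.
−0.14·log₂(0.14) = 0.3971
−0.18·log₂(0.18) = 0.4453
−0.23·log₂(0.23) = 0.4877
−0.15·log₂(0.15) = 0.4105
−0.10·log₂(0.10) = 0.3322
−0.20·log₂(0.20) = 0.4644
Sum ≈ 2.5372 → 2.5372 bits.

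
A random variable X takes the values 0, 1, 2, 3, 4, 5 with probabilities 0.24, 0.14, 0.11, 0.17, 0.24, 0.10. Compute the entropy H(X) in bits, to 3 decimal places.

H = −Σ pᵢ log₂ pᵢ.
−0.24·log₂(0.24) = 0.4941
−0.14·log₂(0.14) = 0.3971
−0.11·log₂(0.11) = 0.3503
−0.17·log₂(0.17) = 0.4346
−0.24·log₂(0.24) = 0.4941
−0.10·log₂(0.10) = 0.3322
Sum ≈ 2.5024 → 2.502 bits.

2.502 bits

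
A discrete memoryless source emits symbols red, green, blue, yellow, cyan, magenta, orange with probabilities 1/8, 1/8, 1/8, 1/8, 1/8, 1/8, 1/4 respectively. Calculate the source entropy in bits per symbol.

Each probability is a power of 1/2, so log₂(1/p) is an integer.
H = Σ p·log₂(1/p) = 1/8·3 + 1/8·3 + 1/8·3 + 1/8·3 + 1/8·3 + 1/8·3 + 1/4·2 = 2.75 bits.

2.75 bits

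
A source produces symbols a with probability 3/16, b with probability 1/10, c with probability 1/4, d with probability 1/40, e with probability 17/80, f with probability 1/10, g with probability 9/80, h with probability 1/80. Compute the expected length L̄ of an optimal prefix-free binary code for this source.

Repeatedly combine the two least-probable nodes; the expected code length is the sum of the merged weights.
merge 1/80 + 1/40 → 3/80
merge 3/80 + 1/10 → 11/80
merge 1/10 + 9/80 → 17/80
merge 11/80 + 3/16 → 13/40
merge 17/80 + 17/80 → 17/40
merge 1/4 + 13/40 → 23/40
merge 17/40 + 23/40 → 1
L = 3/80 + 11/80 + 17/80 + 13/40 + 17/40 + 23/40 + 1 = 217/80 = 2.7125 bits/symbol.

2.7125 bits/symbol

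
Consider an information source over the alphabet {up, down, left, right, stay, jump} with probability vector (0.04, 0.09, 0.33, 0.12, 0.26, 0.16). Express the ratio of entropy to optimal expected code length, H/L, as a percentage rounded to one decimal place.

Entropy H = −Σ p log₂ p ≈ 2.3216 bits.
Huffman merges: 1/25+9/100→13/100; 3/25+13/100→1/4; 4/25+1/4→41/100; 13/50+33/100→59/100; 41/100+59/100→1. L = 119/50 ≈ 2.3800.
Efficiency = H/L = 2.3216/2.3800 = 97.5%.

97.5%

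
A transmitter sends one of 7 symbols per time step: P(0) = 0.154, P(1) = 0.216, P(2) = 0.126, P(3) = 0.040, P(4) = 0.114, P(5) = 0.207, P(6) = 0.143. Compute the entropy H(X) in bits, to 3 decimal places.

2.684 bits

H = −Σ pᵢ log₂ pᵢ.
−0.154·log₂(0.154) = 0.4156
−0.216·log₂(0.216) = 0.4776
−0.126·log₂(0.126) = 0.3766
−0.040·log₂(0.040) = 0.1858
−0.114·log₂(0.114) = 0.3571
−0.207·log₂(0.207) = 0.4704
−0.143·log₂(0.143) = 0.4012
Sum ≈ 2.6843 → 2.684 bits.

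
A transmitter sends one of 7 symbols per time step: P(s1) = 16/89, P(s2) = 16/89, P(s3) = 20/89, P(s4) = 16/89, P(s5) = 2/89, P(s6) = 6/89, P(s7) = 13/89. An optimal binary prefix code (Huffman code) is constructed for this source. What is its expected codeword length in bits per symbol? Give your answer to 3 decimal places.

2.685 bits/symbol

Repeatedly combine the two least-probable nodes; the expected code length is the sum of the merged weights.
merge 2/89 + 6/89 → 8/89
merge 8/89 + 13/89 → 21/89
merge 16/89 + 16/89 → 32/89
merge 16/89 + 20/89 → 36/89
merge 21/89 + 32/89 → 53/89
merge 36/89 + 53/89 → 1
L = 8/89 + 21/89 + 32/89 + 36/89 + 53/89 + 1 = 239/89 ≈ 2.685 bits/symbol.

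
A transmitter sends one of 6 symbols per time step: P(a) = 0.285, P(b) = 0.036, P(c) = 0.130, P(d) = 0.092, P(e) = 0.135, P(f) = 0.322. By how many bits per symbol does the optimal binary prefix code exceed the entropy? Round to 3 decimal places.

0.081 bits

Entropy H = −Σ p log₂ p ≈ 2.3045 bits.
Huffman merges: 9/250+23/250→16/125; 16/125+13/100→129/500; 27/200+129/500→393/1000; 57/200+161/500→607/1000; 393/1000+607/1000→1. L = 1193/500 ≈ 2.3860.
L − H = 2.3860 − 2.3045 = 0.081 bits.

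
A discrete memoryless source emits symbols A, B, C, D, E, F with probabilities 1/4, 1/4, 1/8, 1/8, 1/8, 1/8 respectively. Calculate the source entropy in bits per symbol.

2.5 bits

Each probability is a power of 1/2, so log₂(1/p) is an integer.
H = Σ p·log₂(1/p) = 1/4·2 + 1/4·2 + 1/8·3 + 1/8·3 + 1/8·3 + 1/8·3 = 2.5 bits.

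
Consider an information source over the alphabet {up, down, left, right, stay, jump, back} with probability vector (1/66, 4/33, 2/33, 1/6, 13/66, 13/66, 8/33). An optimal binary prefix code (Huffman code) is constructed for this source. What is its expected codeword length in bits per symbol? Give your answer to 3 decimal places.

2.636 bits/symbol

Repeatedly combine the two least-probable nodes; the expected code length is the sum of the merged weights.
merge 1/66 + 2/33 → 5/66
merge 5/66 + 4/33 → 13/66
merge 1/6 + 13/66 → 4/11
merge 13/66 + 13/66 → 13/33
merge 8/33 + 4/11 → 20/33
merge 13/33 + 20/33 → 1
L = 5/66 + 13/66 + 4/11 + 13/33 + 20/33 + 1 = 29/11 ≈ 2.636 bits/symbol.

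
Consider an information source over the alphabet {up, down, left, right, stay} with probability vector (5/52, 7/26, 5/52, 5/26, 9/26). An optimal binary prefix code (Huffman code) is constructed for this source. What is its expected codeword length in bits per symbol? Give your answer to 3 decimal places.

Repeatedly combine the two least-probable nodes; the expected code length is the sum of the merged weights.
merge 5/52 + 5/52 → 5/26
merge 5/26 + 5/26 → 5/13
merge 7/26 + 9/26 → 8/13
merge 5/13 + 8/13 → 1
L = 5/26 + 5/13 + 8/13 + 1 = 57/26 ≈ 2.192 bits/symbol.

2.192 bits/symbol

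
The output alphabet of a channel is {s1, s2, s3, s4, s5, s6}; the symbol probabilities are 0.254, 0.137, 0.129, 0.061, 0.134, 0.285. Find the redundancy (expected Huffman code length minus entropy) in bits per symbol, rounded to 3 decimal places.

0.034 bits

Entropy H = −Σ p log₂ p ≈ 2.4270 bits.
Huffman merges: 61/1000+129/1000→19/100; 67/500+137/1000→271/1000; 19/100+127/500→111/250; 271/1000+57/200→139/250; 111/250+139/250→1. L = 2461/1000 ≈ 2.4610.
L − H = 2.4610 − 2.4270 = 0.034 bits.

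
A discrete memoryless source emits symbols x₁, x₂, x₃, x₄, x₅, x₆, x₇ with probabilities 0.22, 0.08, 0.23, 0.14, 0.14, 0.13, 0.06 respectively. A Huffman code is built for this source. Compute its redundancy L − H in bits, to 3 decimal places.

Entropy H = −Σ p log₂ p ≈ 2.6801 bits.
Huffman merges: 3/50+2/25→7/50; 13/100+7/50→27/100; 7/50+7/50→7/25; 11/50+23/100→9/20; 27/100+7/25→11/20; 9/20+11/20→1. L = 269/100 ≈ 2.6900.
L − H = 2.6900 − 2.6801 = 0.010 bits.

0.010 bits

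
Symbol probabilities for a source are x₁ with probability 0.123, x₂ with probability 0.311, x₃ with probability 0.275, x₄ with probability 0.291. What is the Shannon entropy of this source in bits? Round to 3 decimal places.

H = −Σ pᵢ log₂ pᵢ.
−0.123·log₂(0.123) = 0.3719
−0.311·log₂(0.311) = 0.5240
−0.275·log₂(0.275) = 0.5122
−0.291·log₂(0.291) = 0.5182
Sum ≈ 1.9263 → 1.926 bits.

1.926 bits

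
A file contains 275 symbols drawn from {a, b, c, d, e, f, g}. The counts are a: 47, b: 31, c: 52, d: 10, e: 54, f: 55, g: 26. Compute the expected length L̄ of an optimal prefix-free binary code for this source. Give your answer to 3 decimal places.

2.735 bits/symbol

Probabilities are the counts divided by 275.
Repeatedly combine the two least-probable nodes; the expected code length is the sum of the merged weights.
merge 2/55 + 26/275 → 36/275
merge 31/275 + 36/275 → 67/275
merge 47/275 + 52/275 → 9/25
merge 54/275 + 1/5 → 109/275
merge 67/275 + 9/25 → 166/275
merge 109/275 + 166/275 → 1
L = 36/275 + 67/275 + 9/25 + 109/275 + 166/275 + 1 = 752/275 ≈ 2.735 bits/symbol.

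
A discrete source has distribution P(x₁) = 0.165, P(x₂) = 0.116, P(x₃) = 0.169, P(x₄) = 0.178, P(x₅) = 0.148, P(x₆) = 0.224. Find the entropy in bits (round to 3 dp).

H = −Σ pᵢ log₂ pᵢ.
−0.165·log₂(0.165) = 0.4289
−0.116·log₂(0.116) = 0.3605
−0.169·log₂(0.169) = 0.4335
−0.178·log₂(0.178) = 0.4432
−0.148·log₂(0.148) = 0.4079
−0.224·log₂(0.224) = 0.4835
Sum ≈ 2.5575 → 2.558 bits.

2.558 bits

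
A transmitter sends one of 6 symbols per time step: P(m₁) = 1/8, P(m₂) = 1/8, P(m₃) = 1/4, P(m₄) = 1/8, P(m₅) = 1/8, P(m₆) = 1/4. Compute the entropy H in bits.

Each probability is a power of 1/2, so log₂(1/p) is an integer.
H = Σ p·log₂(1/p) = 1/8·3 + 1/8·3 + 1/4·2 + 1/8·3 + 1/8·3 + 1/4·2 = 2.5 bits.

2.5 bits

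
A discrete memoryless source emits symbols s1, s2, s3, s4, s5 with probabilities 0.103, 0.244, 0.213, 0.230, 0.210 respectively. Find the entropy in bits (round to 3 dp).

H = −Σ pᵢ log₂ pᵢ.
−0.103·log₂(0.103) = 0.3378
−0.244·log₂(0.244) = 0.4966
−0.213·log₂(0.213) = 0.4752
−0.230·log₂(0.230) = 0.4877
−0.210·log₂(0.210) = 0.4728
Sum ≈ 2.2700 → 2.270 bits.

2.270 bits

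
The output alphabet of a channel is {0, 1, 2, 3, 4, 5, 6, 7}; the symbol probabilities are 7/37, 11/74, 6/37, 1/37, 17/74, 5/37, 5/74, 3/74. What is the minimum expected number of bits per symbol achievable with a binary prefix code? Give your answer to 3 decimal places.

Repeatedly combine the two least-probable nodes; the expected code length is the sum of the merged weights.
merge 1/37 + 3/74 → 5/74
merge 5/74 + 5/74 → 5/37
merge 5/37 + 5/37 → 10/37
merge 11/74 + 6/37 → 23/74
merge 7/37 + 17/74 → 31/74
merge 10/37 + 23/74 → 43/74
merge 31/74 + 43/74 → 1
L = 5/74 + 5/37 + 10/37 + 23/74 + 31/74 + 43/74 + 1 = 103/37 ≈ 2.784 bits/symbol.

2.784 bits/symbol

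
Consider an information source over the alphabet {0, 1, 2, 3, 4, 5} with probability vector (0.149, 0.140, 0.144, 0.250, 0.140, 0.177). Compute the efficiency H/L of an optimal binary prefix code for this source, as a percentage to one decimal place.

Entropy H = −Σ p log₂ p ≈ 2.5482 bits.
Huffman merges: 7/50+7/50→7/25; 18/125+149/1000→293/1000; 177/1000+1/4→427/1000; 7/25+293/1000→573/1000; 427/1000+573/1000→1. L = 2573/1000 ≈ 2.5730.
Efficiency = H/L = 2.5482/2.5730 = 99.0%.

99.0%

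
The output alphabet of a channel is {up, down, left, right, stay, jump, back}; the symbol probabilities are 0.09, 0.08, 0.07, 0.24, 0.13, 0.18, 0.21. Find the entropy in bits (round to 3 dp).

2.668 bits

H = −Σ pᵢ log₂ pᵢ.
−0.09·log₂(0.09) = 0.3127
−0.08·log₂(0.08) = 0.2915
−0.07·log₂(0.07) = 0.2686
−0.24·log₂(0.24) = 0.4941
−0.13·log₂(0.13) = 0.3826
−0.18·log₂(0.18) = 0.4453
−0.21·log₂(0.21) = 0.4728
Sum ≈ 2.6676 → 2.668 bits.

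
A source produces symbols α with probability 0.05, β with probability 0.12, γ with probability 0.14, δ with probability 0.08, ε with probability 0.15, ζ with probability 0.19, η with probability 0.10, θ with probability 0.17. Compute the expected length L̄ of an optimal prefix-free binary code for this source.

2.94 bits/symbol

Repeatedly combine the two least-probable nodes; the expected code length is the sum of the merged weights.
merge 1/20 + 2/25 → 13/100
merge 1/10 + 3/25 → 11/50
merge 13/100 + 7/50 → 27/100
merge 3/20 + 17/100 → 8/25
merge 19/100 + 11/50 → 41/100
merge 27/100 + 8/25 → 59/100
merge 41/100 + 59/100 → 1
L = 13/100 + 11/50 + 27/100 + 8/25 + 41/100 + 59/100 + 1 = 147/50 = 2.94 bits/symbol.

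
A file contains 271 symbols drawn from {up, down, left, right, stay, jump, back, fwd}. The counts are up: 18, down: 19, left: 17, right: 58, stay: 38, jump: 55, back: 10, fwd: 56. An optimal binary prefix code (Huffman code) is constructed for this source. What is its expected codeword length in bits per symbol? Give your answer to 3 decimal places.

Probabilities are the counts divided by 271.
Repeatedly combine the two least-probable nodes; the expected code length is the sum of the merged weights.
merge 10/271 + 17/271 → 27/271
merge 18/271 + 19/271 → 37/271
merge 27/271 + 37/271 → 64/271
merge 38/271 + 55/271 → 93/271
merge 56/271 + 58/271 → 114/271
merge 64/271 + 93/271 → 157/271
merge 114/271 + 157/271 → 1
L = 27/271 + 37/271 + 64/271 + 93/271 + 114/271 + 157/271 + 1 = 763/271 ≈ 2.815 bits/symbol.

2.815 bits/symbol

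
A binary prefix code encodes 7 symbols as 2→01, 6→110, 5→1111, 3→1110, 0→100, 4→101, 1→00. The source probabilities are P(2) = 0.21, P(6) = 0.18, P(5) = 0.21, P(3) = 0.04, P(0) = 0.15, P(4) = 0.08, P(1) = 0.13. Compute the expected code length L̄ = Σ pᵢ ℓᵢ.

L̄ = Σ pᵢ·ℓᵢ = 0.21·2 + 0.18·3 + 0.21·4 + 0.04·4 + 0.15·3 + 0.08·3 + 0.13·2 = 2.91 bits/symbol.

2.91 bits/symbol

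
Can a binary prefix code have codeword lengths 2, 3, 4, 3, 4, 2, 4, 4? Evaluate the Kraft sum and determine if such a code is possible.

With common denominator 2^4 = 16: Σ 2^(−ℓᵢ) = 4/16 + 2/16 + 1/16 + 2/16 + 1/16 + 4/16 + 1/16 + 1/16 = 16/16 = 1.
Kraft's inequality requires Σ ≤ 1; here Σ = 1 ≤ 1, so such a prefix code exists.

1; yes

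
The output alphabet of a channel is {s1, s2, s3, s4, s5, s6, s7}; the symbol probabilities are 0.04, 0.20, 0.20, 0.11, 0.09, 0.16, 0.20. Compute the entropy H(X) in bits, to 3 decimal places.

2.665 bits

H = −Σ pᵢ log₂ pᵢ.
−0.04·log₂(0.04) = 0.1858
−0.20·log₂(0.20) = 0.4644
−0.20·log₂(0.20) = 0.4644
−0.11·log₂(0.11) = 0.3503
−0.09·log₂(0.09) = 0.3127
−0.16·log₂(0.16) = 0.4230
−0.20·log₂(0.20) = 0.4644
Sum ≈ 2.6649 → 2.665 bits.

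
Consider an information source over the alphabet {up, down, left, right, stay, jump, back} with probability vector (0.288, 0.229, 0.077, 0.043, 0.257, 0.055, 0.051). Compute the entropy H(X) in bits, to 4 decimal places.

H = −Σ pᵢ log₂ pᵢ.
−0.288·log₂(0.288) = 0.5172
−0.229·log₂(0.229) = 0.4870
−0.077·log₂(0.077) = 0.2848
−0.043·log₂(0.043) = 0.1952
−0.257·log₂(0.257) = 0.5038
−0.055·log₂(0.055) = 0.2301
−0.051·log₂(0.051) = 0.2190
Sum ≈ 2.4371 → 2.4371 bits.

2.4371 bits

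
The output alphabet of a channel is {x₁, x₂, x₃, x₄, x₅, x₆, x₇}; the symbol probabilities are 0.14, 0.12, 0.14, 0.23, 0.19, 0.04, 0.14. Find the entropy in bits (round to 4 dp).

H = −Σ pᵢ log₂ pᵢ.
−0.14·log₂(0.14) = 0.3971
−0.12·log₂(0.12) = 0.3671
−0.14·log₂(0.14) = 0.3971
−0.23·log₂(0.23) = 0.4877
−0.19·log₂(0.19) = 0.4552
−0.04·log₂(0.04) = 0.1858
−0.14·log₂(0.14) = 0.3971
Sum ≈ 2.6870 → 2.6870 bits.

2.6870 bits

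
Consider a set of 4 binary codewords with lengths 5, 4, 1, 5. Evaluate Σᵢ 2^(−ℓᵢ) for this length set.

0.625

With common denominator 2^5 = 32: Σ 2^(−ℓᵢ) = 1/32 + 2/32 + 16/32 + 1/32 = 20/32 = 0.625.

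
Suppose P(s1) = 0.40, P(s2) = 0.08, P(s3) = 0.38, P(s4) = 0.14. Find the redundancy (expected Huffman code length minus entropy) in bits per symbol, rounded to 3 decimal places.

Entropy H = −Σ p log₂ p ≈ 1.7478 bits.
Huffman merges: 2/25+7/50→11/50; 11/50+19/50→3/5; 2/5+3/5→1. L = 91/50 ≈ 1.8200.
L − H = 1.8200 − 1.7478 = 0.072 bits.

0.072 bits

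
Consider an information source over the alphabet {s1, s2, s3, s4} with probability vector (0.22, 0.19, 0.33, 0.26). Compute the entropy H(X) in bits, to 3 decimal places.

H = −Σ pᵢ log₂ pᵢ.
−0.22·log₂(0.22) = 0.4806
−0.19·log₂(0.19) = 0.4552
−0.33·log₂(0.33) = 0.5278
−0.26·log₂(0.26) = 0.5053
Sum ≈ 1.9689 → 1.969 bits.

1.969 bits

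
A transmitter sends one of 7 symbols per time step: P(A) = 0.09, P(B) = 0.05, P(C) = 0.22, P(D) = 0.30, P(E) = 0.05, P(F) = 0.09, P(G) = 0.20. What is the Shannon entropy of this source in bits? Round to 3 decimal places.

2.524 bits

H = −Σ pᵢ log₂ pᵢ.
−0.09·log₂(0.09) = 0.3127
−0.05·log₂(0.05) = 0.2161
−0.22·log₂(0.22) = 0.4806
−0.30·log₂(0.30) = 0.5211
−0.05·log₂(0.05) = 0.2161
−0.09·log₂(0.09) = 0.3127
−0.20·log₂(0.20) = 0.4644
Sum ≈ 2.5235 → 2.524 bits.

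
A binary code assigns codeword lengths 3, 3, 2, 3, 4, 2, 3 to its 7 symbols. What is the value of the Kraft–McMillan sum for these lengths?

With common denominator 2^4 = 16: Σ 2^(−ℓᵢ) = 2/16 + 2/16 + 4/16 + 2/16 + 1/16 + 4/16 + 2/16 = 17/16 = 1.0625.

1.0625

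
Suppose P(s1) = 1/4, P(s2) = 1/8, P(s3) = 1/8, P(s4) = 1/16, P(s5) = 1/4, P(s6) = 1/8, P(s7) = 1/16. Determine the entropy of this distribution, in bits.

Each probability is a power of 1/2, so log₂(1/p) is an integer.
H = Σ p·log₂(1/p) = 1/4·2 + 1/8·3 + 1/8·3 + 1/16·4 + 1/4·2 + 1/8·3 + 1/16·4 = 2.625 bits.

2.625 bits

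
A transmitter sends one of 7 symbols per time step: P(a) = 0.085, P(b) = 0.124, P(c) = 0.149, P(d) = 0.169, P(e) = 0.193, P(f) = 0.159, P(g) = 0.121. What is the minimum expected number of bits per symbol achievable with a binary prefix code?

2.807 bits/symbol

Repeatedly combine the two least-probable nodes; the expected code length is the sum of the merged weights.
merge 17/200 + 121/1000 → 103/500
merge 31/250 + 149/1000 → 273/1000
merge 159/1000 + 169/1000 → 41/125
merge 193/1000 + 103/500 → 399/1000
merge 273/1000 + 41/125 → 601/1000
merge 399/1000 + 601/1000 → 1
L = 103/500 + 273/1000 + 41/125 + 399/1000 + 601/1000 + 1 = 2807/1000 = 2.807 bits/symbol.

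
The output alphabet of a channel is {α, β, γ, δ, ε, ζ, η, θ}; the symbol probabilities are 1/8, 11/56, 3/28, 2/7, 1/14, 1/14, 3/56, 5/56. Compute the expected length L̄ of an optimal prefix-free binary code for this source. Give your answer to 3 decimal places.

Repeatedly combine the two least-probable nodes; the expected code length is the sum of the merged weights.
merge 3/56 + 1/14 → 1/8
merge 1/14 + 5/56 → 9/56
merge 3/28 + 1/8 → 13/56
merge 1/8 + 9/56 → 2/7
merge 11/56 + 13/56 → 3/7
merge 2/7 + 2/7 → 4/7
merge 3/7 + 4/7 → 1
L = 1/8 + 9/56 + 13/56 + 2/7 + 3/7 + 4/7 + 1 = 157/56 ≈ 2.804 bits/symbol.

2.804 bits/symbol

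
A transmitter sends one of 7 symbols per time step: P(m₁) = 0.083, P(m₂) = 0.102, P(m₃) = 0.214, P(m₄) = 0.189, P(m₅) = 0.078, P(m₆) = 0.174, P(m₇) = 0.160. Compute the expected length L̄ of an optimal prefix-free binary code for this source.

2.758 bits/symbol

Repeatedly combine the two least-probable nodes; the expected code length is the sum of the merged weights.
merge 39/500 + 83/1000 → 161/1000
merge 51/500 + 4/25 → 131/500
merge 161/1000 + 87/500 → 67/200
merge 189/1000 + 107/500 → 403/1000
merge 131/500 + 67/200 → 597/1000
merge 403/1000 + 597/1000 → 1
L = 161/1000 + 131/500 + 67/200 + 403/1000 + 597/1000 + 1 = 1379/500 = 2.758 bits/symbol.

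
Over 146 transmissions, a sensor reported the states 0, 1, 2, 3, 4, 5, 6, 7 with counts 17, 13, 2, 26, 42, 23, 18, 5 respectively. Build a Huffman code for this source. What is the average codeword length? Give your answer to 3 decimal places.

2.719 bits/symbol

Probabilities are the counts divided by 146.
Repeatedly combine the two least-probable nodes; the expected code length is the sum of the merged weights.
merge 1/73 + 5/146 → 7/146
merge 7/146 + 13/146 → 10/73
merge 17/146 + 9/73 → 35/146
merge 10/73 + 23/146 → 43/146
merge 13/73 + 35/146 → 61/146
merge 21/73 + 43/146 → 85/146
merge 61/146 + 85/146 → 1
L = 7/146 + 10/73 + 35/146 + 43/146 + 61/146 + 85/146 + 1 = 397/146 ≈ 2.719 bits/symbol.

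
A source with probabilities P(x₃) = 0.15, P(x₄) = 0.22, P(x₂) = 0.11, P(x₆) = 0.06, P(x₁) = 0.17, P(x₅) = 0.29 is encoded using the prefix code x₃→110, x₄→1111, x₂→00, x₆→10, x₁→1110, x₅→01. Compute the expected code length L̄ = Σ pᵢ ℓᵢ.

L̄ = Σ pᵢ·ℓᵢ = 0.15·3 + 0.22·4 + 0.11·2 + 0.06·2 + 0.17·4 + 0.29·2 = 2.93 bits/symbol.

2.93 bits/symbol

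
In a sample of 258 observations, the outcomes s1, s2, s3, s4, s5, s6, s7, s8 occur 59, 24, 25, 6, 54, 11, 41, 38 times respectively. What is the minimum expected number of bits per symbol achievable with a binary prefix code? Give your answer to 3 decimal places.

Probabilities are the counts divided by 258.
Repeatedly combine the two least-probable nodes; the expected code length is the sum of the merged weights.
merge 1/43 + 11/258 → 17/258
merge 17/258 + 4/43 → 41/258
merge 25/258 + 19/129 → 21/86
merge 41/258 + 41/258 → 41/129
merge 9/43 + 59/258 → 113/258
merge 21/86 + 41/129 → 145/258
merge 113/258 + 145/258 → 1
L = 17/258 + 41/258 + 21/86 + 41/129 + 113/258 + 145/258 + 1 = 719/258 ≈ 2.787 bits/symbol.

2.787 bits/symbol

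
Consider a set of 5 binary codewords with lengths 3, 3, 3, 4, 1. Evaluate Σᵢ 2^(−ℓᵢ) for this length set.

0.9375

With common denominator 2^4 = 16: Σ 2^(−ℓᵢ) = 2/16 + 2/16 + 2/16 + 1/16 + 8/16 = 15/16 = 0.9375.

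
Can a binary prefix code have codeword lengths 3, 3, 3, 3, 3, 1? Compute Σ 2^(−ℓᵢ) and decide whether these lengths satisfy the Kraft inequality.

With common denominator 2^3 = 8: Σ 2^(−ℓᵢ) = 1/8 + 1/8 + 1/8 + 1/8 + 1/8 + 4/8 = 9/8 = 1.125.
Kraft's inequality requires Σ ≤ 1; here Σ = 1.125 > 1, so no such prefix code exists.

1.125; no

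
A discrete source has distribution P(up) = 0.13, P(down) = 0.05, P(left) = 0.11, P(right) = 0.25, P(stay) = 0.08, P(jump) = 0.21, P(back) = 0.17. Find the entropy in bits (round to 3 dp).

H = −Σ pᵢ log₂ pᵢ.
−0.13·log₂(0.13) = 0.3826
−0.05·log₂(0.05) = 0.2161
−0.11·log₂(0.11) = 0.3503
−0.25·log₂(0.25) = 0.5000
−0.08·log₂(0.08) = 0.2915
−0.21·log₂(0.21) = 0.4728
−0.17·log₂(0.17) = 0.4346
Sum ≈ 2.6479 → 2.648 bits.

2.648 bits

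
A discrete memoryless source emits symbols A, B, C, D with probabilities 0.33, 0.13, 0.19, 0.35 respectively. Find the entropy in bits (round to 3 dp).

H = −Σ pᵢ log₂ pᵢ.
−0.33·log₂(0.33) = 0.5278
−0.13·log₂(0.13) = 0.3826
−0.19·log₂(0.19) = 0.4552
−0.35·log₂(0.35) = 0.5301
Sum ≈ 1.8958 → 1.896 bits.

1.896 bits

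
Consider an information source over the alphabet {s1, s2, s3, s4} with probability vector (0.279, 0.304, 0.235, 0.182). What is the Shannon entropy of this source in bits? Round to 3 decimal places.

1.974 bits

H = −Σ pᵢ log₂ pᵢ.
−0.279·log₂(0.279) = 0.5138
−0.304·log₂(0.304) = 0.5222
−0.235·log₂(0.235) = 0.4910
−0.182·log₂(0.182) = 0.4474
Sum ≈ 1.9744 → 1.974 bits.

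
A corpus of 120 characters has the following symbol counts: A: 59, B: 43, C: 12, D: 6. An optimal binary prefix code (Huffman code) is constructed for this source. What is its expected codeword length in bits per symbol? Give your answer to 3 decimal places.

1.658 bits/symbol

Probabilities are the counts divided by 120.
Repeatedly combine the two least-probable nodes; the expected code length is the sum of the merged weights.
merge 1/20 + 1/10 → 3/20
merge 3/20 + 43/120 → 61/120
merge 59/120 + 61/120 → 1
L = 3/20 + 61/120 + 1 = 199/120 ≈ 1.658 bits/symbol.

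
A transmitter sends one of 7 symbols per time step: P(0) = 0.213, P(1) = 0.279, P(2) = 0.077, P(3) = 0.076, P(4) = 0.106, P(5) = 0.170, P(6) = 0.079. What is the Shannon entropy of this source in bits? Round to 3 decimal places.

H = −Σ pᵢ log₂ pᵢ.
−0.213·log₂(0.213) = 0.4752
−0.279·log₂(0.279) = 0.5138
−0.077·log₂(0.077) = 0.2848
−0.076·log₂(0.076) = 0.2826
−0.106·log₂(0.106) = 0.3432
−0.170·log₂(0.170) = 0.4346
−0.079·log₂(0.079) = 0.2893
Sum ≈ 2.6235 → 2.624 bits.

2.624 bits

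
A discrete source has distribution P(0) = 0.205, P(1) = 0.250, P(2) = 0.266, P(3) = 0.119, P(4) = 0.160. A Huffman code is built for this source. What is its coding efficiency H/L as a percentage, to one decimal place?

Entropy H = −Σ p log₂ p ≈ 2.2653 bits.
Huffman merges: 119/1000+4/25→279/1000; 41/200+1/4→91/200; 133/500+279/1000→109/200; 91/200+109/200→1. L = 2279/1000 ≈ 2.2790.
Efficiency = H/L = 2.2653/2.2790 = 99.4%.

99.4%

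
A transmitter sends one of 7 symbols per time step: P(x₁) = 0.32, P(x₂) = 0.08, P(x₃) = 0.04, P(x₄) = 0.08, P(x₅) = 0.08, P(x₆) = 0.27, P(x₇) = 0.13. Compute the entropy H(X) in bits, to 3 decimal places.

2.479 bits

H = −Σ pᵢ log₂ pᵢ.
−0.32·log₂(0.32) = 0.5260
−0.08·log₂(0.08) = 0.2915
−0.04·log₂(0.04) = 0.1858
−0.08·log₂(0.08) = 0.2915
−0.08·log₂(0.08) = 0.2915
−0.27·log₂(0.27) = 0.5100
−0.13·log₂(0.13) = 0.3826
Sum ≈ 2.4790 → 2.479 bits.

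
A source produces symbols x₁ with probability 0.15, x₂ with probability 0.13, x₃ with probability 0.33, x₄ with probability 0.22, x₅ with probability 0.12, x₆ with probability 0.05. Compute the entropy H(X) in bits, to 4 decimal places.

2.3847 bits

H = −Σ pᵢ log₂ pᵢ.
−0.15·log₂(0.15) = 0.4105
−0.13·log₂(0.13) = 0.3826
−0.33·log₂(0.33) = 0.5278
−0.22·log₂(0.22) = 0.4806
−0.12·log₂(0.12) = 0.3671
−0.05·log₂(0.05) = 0.2161
Sum ≈ 2.3847 → 2.3847 bits.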